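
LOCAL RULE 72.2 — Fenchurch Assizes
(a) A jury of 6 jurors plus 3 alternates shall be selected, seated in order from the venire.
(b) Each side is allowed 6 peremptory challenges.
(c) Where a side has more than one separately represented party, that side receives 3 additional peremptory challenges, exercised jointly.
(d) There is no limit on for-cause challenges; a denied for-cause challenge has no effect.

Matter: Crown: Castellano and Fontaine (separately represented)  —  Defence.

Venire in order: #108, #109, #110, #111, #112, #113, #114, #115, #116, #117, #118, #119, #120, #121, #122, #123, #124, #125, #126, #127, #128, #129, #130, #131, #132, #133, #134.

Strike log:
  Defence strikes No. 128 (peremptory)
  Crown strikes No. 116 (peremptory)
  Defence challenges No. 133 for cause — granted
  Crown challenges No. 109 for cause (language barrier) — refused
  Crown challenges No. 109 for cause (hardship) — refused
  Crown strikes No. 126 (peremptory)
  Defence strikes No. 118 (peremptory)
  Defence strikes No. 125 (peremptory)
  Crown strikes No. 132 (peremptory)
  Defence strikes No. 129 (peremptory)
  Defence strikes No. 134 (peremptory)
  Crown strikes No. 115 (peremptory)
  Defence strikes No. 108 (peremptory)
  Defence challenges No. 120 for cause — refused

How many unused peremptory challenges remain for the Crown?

5

Crown allotment: 6 base + 3 multi-party = 9.
Crown peremptories used: #116, #126, #132, #115 — 4 (for-cause on #109, #109 don't count).
Remaining: 9 − 4 = 5.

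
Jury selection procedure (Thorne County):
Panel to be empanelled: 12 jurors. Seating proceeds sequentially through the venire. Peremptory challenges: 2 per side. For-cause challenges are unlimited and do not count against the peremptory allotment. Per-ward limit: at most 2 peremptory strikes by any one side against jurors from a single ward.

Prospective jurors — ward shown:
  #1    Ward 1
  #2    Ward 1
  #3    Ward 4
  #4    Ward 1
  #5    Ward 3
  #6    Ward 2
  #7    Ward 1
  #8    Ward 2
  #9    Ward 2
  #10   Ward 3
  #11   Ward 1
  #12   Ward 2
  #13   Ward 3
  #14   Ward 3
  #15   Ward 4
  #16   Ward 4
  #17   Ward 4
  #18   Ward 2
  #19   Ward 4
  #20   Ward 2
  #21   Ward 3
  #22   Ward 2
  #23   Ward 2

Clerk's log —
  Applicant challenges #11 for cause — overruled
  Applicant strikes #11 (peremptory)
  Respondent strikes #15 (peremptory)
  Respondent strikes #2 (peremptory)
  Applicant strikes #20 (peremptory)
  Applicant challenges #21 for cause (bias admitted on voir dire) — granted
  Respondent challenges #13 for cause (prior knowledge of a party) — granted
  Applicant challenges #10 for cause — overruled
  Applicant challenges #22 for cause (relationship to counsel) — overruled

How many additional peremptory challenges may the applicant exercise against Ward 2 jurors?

0

Applicant peremptories so far: #11, #20 — 2 of 2 used, 0 left overall.
Against Ward 2: #20 — 1 used; per-ward cap 2 leaves 1.
Binding limit: min(0, 1) = 0.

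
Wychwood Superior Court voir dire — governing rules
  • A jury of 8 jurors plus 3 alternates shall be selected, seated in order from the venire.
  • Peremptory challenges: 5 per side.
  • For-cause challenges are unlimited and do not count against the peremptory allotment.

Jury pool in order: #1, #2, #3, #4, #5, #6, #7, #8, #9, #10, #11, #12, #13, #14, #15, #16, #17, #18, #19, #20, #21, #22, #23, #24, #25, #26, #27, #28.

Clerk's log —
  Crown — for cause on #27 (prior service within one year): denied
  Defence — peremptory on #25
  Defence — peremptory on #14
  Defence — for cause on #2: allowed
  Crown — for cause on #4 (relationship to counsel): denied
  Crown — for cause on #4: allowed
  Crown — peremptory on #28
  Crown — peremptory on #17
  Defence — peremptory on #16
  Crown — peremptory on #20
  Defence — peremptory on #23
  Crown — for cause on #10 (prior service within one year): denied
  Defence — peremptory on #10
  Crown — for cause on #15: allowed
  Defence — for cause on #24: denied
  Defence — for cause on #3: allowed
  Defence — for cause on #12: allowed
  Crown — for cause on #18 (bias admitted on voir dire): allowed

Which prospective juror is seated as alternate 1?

Removed: #2, #3, #4, #10, #12, #14, #15, #16, #17, #18, #20, #23, #25, #28. (#24, #27 stay — for-cause denied.)
Seating in order: seats 1–8 → #1, #5, #6, #7, #8, #9, #11, #13; alternates → #19, #21, #22.
So alternate 1 is #19.

19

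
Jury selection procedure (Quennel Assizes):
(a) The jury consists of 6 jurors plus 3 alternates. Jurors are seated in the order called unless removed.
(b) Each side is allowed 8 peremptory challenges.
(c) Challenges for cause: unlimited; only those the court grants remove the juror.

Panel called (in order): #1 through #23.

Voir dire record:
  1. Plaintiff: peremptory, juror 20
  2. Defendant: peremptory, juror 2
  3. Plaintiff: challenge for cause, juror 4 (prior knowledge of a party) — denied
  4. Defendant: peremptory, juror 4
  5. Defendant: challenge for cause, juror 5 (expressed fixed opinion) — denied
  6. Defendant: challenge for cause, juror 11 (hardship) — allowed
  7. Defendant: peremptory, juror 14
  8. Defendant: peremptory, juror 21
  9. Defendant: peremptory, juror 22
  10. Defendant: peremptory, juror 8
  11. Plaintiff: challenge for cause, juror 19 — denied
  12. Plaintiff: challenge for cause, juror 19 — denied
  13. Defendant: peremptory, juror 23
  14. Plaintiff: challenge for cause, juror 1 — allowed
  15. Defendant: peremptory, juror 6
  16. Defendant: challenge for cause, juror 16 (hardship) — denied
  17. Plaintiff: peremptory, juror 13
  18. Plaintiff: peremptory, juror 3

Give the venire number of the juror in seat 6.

15

Removed: #1, #2, #3, #4, #6, #8, #11, #13, #14, #20, #21, #22, #23. (#5, #16, #19 stay — for-cause denied.)
Seating in order: seats 1–6 → #5, #7, #9, #10, #12, #15; alternates → #16, #17, #18.
So seat 6 is #15.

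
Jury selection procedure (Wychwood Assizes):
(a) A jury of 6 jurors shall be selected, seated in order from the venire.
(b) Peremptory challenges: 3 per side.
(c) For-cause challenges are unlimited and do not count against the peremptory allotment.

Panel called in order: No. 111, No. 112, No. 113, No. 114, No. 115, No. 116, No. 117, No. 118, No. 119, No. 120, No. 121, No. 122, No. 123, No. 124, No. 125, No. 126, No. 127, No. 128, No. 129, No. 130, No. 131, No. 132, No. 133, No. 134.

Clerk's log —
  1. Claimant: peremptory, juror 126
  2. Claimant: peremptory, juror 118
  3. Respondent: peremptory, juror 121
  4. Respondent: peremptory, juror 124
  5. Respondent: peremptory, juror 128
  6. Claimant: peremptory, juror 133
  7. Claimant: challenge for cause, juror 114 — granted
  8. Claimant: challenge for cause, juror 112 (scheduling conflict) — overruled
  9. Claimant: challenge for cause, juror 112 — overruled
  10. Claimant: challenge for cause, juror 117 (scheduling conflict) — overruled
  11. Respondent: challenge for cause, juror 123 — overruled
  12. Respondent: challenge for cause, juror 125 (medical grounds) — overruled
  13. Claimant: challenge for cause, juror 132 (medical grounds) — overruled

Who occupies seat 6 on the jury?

Removed: #114, #118, #121, #124, #126, #128, #133. (#112, #117, #123, #125, #132 stay — for-cause denied.)
Seating in order: seats 1–6 → #111, #112, #113, #115, #116, #117.
So seat 6 is #117.

117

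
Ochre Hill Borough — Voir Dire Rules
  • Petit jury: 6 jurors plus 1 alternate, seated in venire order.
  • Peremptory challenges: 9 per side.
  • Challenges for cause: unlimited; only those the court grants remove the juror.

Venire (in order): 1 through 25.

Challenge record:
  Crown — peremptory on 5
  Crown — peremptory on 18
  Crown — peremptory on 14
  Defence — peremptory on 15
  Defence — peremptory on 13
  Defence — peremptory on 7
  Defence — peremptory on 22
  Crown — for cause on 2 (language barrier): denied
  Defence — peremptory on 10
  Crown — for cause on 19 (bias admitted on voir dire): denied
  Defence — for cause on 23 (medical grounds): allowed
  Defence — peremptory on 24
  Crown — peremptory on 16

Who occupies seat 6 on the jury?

8

Removed: #5, #7, #10, #13, #14, #15, #16, #18, #22, #23, #24. (#2, #19 stay — for-cause denied.)
Filling seats in venire order through position 6: #1, #2, #3, #4, #6, #8.
So seat 6 is #8.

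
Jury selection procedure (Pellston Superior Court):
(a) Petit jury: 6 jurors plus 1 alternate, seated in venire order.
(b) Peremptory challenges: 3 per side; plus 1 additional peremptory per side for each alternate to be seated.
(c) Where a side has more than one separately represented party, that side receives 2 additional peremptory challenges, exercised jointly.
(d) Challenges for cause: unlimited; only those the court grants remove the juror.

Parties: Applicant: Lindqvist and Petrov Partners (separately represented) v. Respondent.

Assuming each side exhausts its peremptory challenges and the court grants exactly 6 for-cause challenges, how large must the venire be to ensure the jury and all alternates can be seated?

Seats to fill: 6 + 1 alternates = 7.
Peremptories — Applicant: 3 + 1×1 + 2 = 6; Respondent: 3 + 1×1 = 4; total 10.
For-cause removals: 6.
Minimum venire: 7 + 10 + 6 = 23.

23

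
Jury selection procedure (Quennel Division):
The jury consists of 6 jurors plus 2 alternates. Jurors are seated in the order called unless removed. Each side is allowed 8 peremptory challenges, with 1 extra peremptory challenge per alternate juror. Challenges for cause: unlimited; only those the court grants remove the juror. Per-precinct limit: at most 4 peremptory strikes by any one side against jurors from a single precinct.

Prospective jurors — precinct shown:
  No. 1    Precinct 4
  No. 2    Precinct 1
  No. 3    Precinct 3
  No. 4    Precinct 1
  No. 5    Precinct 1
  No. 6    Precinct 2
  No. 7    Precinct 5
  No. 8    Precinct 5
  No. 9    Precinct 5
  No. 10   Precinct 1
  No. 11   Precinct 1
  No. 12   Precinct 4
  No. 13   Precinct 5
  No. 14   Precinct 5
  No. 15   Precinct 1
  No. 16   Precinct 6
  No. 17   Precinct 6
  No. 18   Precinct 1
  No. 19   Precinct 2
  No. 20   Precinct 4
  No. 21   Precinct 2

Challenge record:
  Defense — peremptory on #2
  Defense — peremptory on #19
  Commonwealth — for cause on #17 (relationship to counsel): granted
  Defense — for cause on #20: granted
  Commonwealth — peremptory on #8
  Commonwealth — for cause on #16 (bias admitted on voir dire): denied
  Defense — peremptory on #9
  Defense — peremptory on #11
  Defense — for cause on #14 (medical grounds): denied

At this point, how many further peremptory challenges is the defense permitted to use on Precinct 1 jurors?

Defense peremptories so far: #2, #19, #9, #11 — 4 of 10 used, 6 left overall.
Against Precinct 1: #2, #11 — 2 used; per-precinct cap 4 leaves 2.
Binding limit: min(6, 2) = 2.

2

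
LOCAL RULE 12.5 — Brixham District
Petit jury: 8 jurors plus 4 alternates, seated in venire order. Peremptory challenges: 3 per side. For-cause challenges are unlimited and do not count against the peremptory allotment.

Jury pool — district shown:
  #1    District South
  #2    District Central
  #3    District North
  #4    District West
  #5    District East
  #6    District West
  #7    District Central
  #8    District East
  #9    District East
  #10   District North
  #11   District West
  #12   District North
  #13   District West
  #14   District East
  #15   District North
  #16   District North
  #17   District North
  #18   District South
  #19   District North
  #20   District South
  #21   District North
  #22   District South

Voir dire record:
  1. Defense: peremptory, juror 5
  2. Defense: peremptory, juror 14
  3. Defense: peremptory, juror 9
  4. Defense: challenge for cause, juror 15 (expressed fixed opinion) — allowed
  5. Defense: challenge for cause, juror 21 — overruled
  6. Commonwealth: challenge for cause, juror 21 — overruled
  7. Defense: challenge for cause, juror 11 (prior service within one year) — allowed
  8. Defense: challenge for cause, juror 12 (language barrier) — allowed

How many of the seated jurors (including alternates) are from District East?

1

Removed: #5, #9, #11, #12, #14, #15.
Seated (12 incl. alternates): #1, #2, #3, #4, #6, #7, #8, #10, #13, #16, #17, #18.
Of those, in District East: #8 → 1.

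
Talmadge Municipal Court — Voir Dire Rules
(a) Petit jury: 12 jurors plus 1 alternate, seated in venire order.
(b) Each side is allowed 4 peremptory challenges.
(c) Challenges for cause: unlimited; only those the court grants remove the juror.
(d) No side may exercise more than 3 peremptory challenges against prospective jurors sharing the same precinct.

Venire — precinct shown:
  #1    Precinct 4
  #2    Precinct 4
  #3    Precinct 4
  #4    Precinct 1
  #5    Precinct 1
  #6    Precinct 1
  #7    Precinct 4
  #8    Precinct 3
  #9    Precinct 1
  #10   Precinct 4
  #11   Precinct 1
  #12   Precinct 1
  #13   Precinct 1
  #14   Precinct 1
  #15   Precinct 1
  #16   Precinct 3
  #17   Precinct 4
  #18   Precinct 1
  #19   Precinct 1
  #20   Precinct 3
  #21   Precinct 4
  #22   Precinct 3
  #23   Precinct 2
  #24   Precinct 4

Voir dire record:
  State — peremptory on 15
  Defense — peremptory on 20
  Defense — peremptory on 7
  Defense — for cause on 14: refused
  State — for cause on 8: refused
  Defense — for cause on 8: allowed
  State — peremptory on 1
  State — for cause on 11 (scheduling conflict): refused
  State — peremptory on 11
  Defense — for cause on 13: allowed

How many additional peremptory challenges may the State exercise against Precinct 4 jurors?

State peremptories so far: #15, #1, #11 — 3 of 4 used, 1 left overall.
Against Precinct 4: #1 — 1 used; per-precinct cap 3 leaves 2.
Binding limit: min(1, 2) = 1.

1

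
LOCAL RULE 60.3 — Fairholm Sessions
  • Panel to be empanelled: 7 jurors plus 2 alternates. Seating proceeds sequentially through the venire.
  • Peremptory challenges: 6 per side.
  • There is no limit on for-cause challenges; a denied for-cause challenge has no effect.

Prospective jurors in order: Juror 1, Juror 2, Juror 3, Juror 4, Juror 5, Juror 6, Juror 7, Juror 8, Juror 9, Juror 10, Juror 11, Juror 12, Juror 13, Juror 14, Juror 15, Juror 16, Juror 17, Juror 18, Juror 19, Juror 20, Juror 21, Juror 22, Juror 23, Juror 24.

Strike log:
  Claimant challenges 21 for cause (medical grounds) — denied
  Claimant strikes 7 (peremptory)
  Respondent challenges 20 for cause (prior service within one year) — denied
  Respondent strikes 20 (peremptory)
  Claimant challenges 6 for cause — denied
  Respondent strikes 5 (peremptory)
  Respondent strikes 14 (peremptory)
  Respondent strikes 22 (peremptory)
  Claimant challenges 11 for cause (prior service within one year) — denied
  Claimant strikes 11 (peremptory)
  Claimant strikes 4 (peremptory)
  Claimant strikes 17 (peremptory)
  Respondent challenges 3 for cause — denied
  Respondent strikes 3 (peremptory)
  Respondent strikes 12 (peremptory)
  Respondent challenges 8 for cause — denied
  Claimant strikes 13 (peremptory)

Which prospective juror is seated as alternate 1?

Removed: #3, #4, #5, #7, #11, #12, #13, #14, #17, #20, #22. (#6, #8, #21 stay — for-cause denied.)
Seating in order: seats 1–7 → #1, #2, #6, #8, #9, #10, #15; alternates → #16, #18.
So alternate 1 is #16.

16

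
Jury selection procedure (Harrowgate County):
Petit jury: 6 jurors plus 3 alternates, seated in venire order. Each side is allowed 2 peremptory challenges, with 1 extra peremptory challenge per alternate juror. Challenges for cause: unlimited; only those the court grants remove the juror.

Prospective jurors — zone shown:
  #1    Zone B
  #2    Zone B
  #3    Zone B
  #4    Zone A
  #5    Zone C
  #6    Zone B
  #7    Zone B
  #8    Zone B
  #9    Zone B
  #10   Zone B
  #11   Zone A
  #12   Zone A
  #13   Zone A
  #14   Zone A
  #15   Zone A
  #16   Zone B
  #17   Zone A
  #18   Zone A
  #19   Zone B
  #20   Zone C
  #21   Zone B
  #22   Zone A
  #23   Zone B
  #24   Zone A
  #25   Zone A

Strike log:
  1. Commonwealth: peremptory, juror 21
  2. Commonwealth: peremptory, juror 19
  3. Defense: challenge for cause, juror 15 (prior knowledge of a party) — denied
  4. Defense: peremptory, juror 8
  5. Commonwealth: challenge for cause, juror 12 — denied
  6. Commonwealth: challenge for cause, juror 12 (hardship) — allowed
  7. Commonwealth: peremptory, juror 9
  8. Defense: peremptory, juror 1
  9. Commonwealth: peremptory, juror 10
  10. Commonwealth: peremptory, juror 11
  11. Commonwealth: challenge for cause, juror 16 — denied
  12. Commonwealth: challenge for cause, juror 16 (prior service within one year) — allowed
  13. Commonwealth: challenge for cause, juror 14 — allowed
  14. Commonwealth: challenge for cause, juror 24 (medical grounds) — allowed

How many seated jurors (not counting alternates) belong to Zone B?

4

Removed: #1, #8, #9, #10, #11, #12, #14, #16, #19, #21, #24.
Seated jurors 1–6: #2, #3, #4, #5, #6, #7 (alternates #13, #15, #17 not counted).
Of those, in Zone B: #2, #3, #6, #7 → 4.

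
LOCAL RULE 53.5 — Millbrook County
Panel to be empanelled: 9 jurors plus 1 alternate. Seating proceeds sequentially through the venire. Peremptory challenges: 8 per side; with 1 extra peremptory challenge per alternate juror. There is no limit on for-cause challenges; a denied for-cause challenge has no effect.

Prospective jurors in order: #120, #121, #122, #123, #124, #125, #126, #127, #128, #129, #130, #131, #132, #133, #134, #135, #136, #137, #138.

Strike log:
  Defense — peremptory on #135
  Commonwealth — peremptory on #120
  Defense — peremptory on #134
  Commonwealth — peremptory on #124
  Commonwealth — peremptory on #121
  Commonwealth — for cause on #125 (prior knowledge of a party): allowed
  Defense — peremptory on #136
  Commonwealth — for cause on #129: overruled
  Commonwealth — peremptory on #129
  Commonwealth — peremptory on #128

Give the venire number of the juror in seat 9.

Removed: #120, #121, #124, #125, #128, #129, #134, #135, #136.
Seating in order: seats 1–9 → #122, #123, #126, #127, #130, #131, #132, #133, #137; alternates → #138.
So seat 9 is #137.

137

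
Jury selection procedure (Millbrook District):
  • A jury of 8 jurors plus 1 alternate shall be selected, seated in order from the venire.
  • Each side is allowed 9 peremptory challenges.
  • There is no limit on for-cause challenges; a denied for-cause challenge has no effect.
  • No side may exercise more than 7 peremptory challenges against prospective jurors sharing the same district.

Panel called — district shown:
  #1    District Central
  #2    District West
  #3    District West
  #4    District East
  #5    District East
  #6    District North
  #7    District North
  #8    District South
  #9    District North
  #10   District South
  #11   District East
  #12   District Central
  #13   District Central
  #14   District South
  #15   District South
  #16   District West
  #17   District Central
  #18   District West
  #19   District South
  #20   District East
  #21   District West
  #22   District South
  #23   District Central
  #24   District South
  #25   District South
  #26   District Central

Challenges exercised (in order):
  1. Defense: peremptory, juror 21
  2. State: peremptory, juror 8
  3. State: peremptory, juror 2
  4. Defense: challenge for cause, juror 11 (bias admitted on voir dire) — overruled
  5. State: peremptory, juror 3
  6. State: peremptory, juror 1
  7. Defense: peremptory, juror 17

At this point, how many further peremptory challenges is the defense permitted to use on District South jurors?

7

Defense peremptories so far: #21, #17 — 2 of 9 used, 7 left overall.
Against District South: none yet — per-district cap 7 leaves 7.
Binding limit: min(7, 7) = 7.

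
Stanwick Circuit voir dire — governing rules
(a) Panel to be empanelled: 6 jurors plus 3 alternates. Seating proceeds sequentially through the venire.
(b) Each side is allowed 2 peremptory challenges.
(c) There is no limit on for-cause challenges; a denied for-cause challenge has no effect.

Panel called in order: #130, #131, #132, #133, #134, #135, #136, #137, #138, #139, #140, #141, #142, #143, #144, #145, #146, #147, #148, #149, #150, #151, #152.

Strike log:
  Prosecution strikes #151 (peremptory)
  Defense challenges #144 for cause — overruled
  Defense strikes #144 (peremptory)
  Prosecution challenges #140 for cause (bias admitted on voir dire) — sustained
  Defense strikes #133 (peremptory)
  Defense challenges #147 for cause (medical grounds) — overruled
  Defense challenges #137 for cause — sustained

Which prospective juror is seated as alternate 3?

141

Removed: #133, #137, #140, #144, #151. (#147 stays — for-cause denied.)
Seating in order: seats 1–6 → #130, #131, #132, #134, #135, #136; alternates → #138, #139, #141.
So alternate 3 is #141.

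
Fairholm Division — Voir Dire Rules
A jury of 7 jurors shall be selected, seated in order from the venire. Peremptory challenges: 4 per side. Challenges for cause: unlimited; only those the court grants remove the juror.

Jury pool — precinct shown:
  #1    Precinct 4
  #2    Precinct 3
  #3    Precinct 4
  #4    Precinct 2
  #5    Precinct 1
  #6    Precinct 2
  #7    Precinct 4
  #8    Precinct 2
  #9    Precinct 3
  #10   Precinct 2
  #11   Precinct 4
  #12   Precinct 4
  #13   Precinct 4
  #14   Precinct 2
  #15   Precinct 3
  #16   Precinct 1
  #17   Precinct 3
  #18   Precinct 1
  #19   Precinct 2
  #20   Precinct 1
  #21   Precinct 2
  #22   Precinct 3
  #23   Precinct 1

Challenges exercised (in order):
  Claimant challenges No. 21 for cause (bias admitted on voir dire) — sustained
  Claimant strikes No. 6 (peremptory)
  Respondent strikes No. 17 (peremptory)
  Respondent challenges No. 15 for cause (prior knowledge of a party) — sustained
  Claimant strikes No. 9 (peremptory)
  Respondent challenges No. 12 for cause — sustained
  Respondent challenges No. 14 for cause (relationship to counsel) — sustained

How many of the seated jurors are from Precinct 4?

3

Removed: #6, #9, #12, #14, #15, #17, #21.
Seated jurors 1–7: #1, #2, #3, #4, #5, #7, #8.
Of those, in Precinct 4: #1, #3, #7 → 3.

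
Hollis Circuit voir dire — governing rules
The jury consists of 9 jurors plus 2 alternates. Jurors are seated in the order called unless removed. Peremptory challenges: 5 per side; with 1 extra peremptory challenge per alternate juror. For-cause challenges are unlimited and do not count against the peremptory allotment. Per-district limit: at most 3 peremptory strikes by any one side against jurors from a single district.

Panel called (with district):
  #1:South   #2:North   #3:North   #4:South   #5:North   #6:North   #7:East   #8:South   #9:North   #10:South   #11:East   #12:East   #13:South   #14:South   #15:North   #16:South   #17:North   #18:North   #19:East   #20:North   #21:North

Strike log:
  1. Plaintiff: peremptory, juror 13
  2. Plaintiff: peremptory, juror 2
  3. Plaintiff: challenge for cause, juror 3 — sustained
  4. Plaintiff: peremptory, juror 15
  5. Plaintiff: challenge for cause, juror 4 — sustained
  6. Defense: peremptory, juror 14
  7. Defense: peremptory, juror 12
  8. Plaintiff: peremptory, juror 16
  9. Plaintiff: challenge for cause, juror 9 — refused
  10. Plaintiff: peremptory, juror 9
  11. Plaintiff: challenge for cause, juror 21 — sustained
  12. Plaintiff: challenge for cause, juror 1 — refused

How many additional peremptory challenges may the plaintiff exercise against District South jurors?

1

Plaintiff peremptories so far: #13, #2, #15, #16, #9 — 5 of 7 used, 2 left overall.
Against District South: #13, #16 — 2 used; per-district cap 3 leaves 1.
Binding limit: min(2, 1) = 1.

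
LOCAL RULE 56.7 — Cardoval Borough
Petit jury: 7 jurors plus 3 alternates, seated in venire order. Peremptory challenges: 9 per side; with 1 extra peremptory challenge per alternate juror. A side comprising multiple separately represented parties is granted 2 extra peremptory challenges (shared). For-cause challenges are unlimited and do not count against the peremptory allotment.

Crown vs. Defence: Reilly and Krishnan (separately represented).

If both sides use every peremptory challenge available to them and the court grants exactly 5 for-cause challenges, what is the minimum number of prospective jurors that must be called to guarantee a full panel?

Seats to fill: 7 + 3 alternates = 10.
Peremptories — Crown: 9 + 1×3 = 12; Defence: 9 + 1×3 + 2 = 14; total 26.
For-cause removals: 5.
Minimum venire: 10 + 26 + 5 = 41.

41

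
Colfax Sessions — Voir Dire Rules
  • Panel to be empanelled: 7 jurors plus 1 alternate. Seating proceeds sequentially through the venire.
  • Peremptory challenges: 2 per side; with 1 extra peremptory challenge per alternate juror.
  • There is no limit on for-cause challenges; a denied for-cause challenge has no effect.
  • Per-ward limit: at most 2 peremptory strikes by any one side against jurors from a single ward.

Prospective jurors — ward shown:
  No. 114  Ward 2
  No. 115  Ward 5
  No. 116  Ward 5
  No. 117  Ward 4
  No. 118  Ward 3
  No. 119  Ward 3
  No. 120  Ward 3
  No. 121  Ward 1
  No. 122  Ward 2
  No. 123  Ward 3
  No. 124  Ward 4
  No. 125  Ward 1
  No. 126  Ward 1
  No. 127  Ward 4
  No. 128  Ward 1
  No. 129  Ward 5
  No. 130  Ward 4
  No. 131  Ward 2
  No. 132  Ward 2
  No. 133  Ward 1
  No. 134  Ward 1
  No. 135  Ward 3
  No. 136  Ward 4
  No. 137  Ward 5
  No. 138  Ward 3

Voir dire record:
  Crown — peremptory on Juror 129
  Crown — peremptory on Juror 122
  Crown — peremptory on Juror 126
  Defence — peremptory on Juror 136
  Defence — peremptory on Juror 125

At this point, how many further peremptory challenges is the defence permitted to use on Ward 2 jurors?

1

Defence peremptories so far: #136, #125 — 2 of 3 used, 1 left overall.
Against Ward 2: none yet — per-ward cap 2 leaves 2.
Binding limit: min(1, 2) = 1.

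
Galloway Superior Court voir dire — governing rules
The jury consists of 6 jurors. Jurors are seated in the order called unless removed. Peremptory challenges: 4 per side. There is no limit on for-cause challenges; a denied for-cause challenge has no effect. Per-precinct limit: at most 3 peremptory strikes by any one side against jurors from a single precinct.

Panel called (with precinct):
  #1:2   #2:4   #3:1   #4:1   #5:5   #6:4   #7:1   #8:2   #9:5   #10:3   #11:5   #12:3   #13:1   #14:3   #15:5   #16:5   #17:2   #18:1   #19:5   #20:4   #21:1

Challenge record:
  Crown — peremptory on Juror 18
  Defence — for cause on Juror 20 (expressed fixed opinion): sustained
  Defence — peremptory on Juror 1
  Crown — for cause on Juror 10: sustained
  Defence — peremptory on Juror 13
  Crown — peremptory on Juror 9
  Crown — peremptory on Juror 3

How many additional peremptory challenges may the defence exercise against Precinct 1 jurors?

Defence peremptories so far: #1, #13 — 2 of 4 used, 2 left overall.
Against Precinct 1: #13 — 1 used; per-precinct cap 3 leaves 2.
Binding limit: min(2, 2) = 2.

2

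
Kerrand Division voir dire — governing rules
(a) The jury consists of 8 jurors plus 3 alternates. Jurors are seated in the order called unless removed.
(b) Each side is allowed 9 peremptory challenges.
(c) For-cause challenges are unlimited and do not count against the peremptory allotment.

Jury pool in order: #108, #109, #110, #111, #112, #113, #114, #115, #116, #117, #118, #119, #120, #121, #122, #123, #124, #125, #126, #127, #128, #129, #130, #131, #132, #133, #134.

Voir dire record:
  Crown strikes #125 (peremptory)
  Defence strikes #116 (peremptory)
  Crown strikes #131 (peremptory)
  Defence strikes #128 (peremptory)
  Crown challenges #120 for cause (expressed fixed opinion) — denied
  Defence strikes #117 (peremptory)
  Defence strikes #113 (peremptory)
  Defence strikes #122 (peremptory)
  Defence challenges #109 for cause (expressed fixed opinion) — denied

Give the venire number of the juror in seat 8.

118

Removed: #113, #116, #117, #122, #125, #128, #131. (#109, #120 stay — for-cause denied.)
Seating in order: seats 1–8 → #108, #109, #110, #111, #112, #114, #115, #118; alternates → #119, #120, #121.
So seat 8 is #118.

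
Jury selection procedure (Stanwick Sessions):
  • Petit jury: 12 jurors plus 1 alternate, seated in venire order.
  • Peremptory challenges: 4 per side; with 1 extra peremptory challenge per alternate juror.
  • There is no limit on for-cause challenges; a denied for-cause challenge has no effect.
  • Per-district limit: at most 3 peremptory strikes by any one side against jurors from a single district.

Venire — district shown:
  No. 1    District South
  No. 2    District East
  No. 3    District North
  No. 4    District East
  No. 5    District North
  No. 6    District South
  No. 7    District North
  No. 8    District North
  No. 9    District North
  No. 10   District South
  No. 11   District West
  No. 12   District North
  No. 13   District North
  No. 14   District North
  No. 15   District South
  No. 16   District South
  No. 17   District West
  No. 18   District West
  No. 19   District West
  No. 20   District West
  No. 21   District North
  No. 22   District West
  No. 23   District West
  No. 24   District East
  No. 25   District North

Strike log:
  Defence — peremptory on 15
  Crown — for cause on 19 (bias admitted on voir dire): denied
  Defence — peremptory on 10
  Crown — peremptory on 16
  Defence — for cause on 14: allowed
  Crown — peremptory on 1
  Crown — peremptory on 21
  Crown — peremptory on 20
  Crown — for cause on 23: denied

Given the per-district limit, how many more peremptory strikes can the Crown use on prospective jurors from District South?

1

Crown peremptories so far: #16, #1, #21, #20 — 4 of 5 used, 1 left overall.
Against District South: #16, #1 — 2 used; per-district cap 3 leaves 1.
Binding limit: min(1, 1) = 1.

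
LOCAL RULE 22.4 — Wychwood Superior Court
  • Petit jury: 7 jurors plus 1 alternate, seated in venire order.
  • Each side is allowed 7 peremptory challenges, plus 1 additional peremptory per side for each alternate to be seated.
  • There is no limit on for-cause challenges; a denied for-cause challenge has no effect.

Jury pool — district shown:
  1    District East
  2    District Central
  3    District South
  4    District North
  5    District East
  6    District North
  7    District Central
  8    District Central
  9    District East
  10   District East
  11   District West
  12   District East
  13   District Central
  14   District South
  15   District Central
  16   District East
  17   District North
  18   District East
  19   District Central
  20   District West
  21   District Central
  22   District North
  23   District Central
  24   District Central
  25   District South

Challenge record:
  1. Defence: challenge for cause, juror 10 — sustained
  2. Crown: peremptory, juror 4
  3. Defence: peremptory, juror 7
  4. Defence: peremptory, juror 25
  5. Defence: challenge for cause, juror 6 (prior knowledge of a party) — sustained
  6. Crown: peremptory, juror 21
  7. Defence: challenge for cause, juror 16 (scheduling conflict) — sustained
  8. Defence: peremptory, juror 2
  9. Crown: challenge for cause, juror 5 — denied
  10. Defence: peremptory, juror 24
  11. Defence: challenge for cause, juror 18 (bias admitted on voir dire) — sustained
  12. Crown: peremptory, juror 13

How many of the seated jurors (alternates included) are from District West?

Removed: #2, #4, #6, #7, #10, #13, #16, #18, #21, #24, #25.
Seated (8 incl. alternates): #1, #3, #5, #8, #9, #11, #12, #14.
Of those, in District West: #11 → 1.

1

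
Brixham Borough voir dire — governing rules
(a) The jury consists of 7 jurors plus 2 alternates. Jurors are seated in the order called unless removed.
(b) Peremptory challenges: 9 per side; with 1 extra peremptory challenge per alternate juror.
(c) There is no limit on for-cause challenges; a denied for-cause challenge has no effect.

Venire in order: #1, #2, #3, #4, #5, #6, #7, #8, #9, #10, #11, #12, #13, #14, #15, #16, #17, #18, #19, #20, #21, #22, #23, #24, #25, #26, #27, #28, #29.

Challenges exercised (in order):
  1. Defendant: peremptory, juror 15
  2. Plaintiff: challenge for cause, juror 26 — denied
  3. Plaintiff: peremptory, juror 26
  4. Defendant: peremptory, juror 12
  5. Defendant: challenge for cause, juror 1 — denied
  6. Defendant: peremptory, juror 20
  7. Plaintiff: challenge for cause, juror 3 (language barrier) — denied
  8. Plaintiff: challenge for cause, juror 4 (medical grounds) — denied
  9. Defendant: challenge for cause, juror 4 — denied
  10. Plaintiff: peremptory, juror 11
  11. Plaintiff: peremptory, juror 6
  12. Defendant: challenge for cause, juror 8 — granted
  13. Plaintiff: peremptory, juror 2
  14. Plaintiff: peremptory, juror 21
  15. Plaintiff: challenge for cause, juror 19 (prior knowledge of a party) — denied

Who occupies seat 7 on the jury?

Removed: #2, #6, #8, #11, #12, #15, #20, #21, #26. (#1, #3, #4, #19 stay — for-cause denied.)
Seating in order: seats 1–7 → #1, #3, #4, #5, #7, #9, #10; alternates → #13, #14.
So seat 7 is #10.

10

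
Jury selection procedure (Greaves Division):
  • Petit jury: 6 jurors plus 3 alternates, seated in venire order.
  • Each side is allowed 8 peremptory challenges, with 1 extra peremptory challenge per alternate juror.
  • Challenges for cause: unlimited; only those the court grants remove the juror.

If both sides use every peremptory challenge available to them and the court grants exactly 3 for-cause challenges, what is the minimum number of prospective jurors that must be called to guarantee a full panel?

Seats to fill: 6 + 3 alternates = 9.
Peremptories: 8 + 1×3 = 11 per side × 2 sides = 22.
For-cause removals: 3.
Minimum venire: 9 + 22 + 3 = 34.

34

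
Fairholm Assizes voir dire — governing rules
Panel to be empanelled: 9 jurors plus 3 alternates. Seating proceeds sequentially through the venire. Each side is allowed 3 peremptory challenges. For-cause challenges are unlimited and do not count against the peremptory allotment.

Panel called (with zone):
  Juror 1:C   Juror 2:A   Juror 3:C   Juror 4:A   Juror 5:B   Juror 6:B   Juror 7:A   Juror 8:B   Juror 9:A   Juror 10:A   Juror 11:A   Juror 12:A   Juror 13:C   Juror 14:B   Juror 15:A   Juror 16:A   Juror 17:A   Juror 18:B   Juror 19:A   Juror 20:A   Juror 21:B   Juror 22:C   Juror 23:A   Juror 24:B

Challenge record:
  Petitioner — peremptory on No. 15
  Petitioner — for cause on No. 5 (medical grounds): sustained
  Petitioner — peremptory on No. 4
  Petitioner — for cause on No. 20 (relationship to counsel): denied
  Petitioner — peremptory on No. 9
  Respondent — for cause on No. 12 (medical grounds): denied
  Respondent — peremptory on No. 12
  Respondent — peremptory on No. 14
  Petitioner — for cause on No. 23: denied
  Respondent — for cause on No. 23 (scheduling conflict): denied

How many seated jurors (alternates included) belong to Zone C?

Removed: #4, #5, #9, #12, #14, #15.
Seated (12 incl. alternates): #1, #2, #3, #6, #7, #8, #10, #11, #13, #16, #17, #18.
Of those, in Zone C: #1, #3, #13 → 3.

3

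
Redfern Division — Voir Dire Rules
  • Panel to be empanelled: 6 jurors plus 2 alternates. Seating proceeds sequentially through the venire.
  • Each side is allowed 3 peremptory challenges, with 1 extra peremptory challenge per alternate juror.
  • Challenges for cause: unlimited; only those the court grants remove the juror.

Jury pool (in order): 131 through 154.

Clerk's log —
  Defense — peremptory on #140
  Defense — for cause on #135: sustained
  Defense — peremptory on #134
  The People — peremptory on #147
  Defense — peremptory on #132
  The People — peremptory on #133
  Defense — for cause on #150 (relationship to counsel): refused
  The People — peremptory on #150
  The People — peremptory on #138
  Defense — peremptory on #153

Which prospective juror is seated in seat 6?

Removed: #132, #133, #134, #135, #138, #140, #147, #150, #153.
Seating in order: seats 1–6 → #131, #136, #137, #139, #141, #142; alternates → #143, #144.
So seat 6 is #142.

142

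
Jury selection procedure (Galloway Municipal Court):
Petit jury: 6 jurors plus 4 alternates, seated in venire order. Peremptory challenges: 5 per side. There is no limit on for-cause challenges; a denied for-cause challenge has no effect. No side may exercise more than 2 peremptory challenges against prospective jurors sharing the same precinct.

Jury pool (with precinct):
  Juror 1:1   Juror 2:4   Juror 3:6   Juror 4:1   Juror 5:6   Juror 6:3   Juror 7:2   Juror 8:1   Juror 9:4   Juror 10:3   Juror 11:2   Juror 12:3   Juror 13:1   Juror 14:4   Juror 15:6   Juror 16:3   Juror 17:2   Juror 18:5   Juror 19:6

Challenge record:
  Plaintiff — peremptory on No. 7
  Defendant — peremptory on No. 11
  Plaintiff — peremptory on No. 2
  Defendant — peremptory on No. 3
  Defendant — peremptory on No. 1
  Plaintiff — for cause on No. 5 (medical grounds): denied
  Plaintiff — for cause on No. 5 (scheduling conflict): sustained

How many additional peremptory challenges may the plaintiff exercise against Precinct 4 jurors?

Plaintiff peremptories so far: #7, #2 — 2 of 5 used, 3 left overall.
Against Precinct 4: #2 — 1 used; per-precinct cap 2 leaves 1.
Binding limit: min(3, 1) = 1.

1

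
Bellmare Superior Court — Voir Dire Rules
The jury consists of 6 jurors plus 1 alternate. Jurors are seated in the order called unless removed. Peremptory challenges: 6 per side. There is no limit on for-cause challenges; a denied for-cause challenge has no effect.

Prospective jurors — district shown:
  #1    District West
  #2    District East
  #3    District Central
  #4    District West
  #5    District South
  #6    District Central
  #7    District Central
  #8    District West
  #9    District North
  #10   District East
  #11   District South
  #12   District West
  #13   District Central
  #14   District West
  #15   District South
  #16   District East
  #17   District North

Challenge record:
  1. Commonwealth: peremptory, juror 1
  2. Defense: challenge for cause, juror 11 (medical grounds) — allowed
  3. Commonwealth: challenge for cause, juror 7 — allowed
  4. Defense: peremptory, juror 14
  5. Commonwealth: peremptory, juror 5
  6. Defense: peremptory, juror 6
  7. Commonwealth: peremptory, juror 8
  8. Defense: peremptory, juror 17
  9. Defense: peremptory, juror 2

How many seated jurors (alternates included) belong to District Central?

Removed: #1, #2, #5, #6, #7, #8, #11, #14, #17.
Seated (7 incl. alternates): #3, #4, #9, #10, #12, #13, #15.
Of those, in District Central: #3, #13 → 2.

2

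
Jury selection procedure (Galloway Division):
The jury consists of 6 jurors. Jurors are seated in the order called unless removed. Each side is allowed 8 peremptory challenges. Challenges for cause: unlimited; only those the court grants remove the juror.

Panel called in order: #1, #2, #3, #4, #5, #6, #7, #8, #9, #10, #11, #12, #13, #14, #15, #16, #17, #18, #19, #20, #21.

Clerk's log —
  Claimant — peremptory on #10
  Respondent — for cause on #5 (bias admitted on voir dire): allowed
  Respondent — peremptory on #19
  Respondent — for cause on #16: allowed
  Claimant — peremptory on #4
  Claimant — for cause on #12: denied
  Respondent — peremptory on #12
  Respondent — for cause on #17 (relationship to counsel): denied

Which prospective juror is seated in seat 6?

8

Removed: #4, #5, #10, #12, #16, #19. (#17 stays — for-cause denied.)
Seating in order: seats 1–6 → #1, #2, #3, #6, #7, #8.
So seat 6 is #8.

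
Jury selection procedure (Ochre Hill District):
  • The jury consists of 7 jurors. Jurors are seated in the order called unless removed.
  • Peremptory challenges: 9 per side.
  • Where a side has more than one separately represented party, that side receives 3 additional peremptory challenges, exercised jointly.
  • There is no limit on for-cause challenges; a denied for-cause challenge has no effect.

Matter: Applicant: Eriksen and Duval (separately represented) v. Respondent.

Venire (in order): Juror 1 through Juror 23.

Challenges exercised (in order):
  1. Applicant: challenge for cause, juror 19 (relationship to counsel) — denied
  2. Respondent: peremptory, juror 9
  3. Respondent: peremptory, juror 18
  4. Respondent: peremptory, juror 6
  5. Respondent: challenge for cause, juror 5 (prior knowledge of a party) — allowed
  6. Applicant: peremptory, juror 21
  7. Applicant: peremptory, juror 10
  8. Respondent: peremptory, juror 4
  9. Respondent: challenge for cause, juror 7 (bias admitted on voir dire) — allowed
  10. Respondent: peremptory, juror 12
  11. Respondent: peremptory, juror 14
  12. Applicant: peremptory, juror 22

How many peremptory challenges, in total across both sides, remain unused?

12

Applicant allotment: 9 base + 3 multi-party = 12. Respondent allotment: 9.
Applicant peremptories used: #21, #10, #22 — 3 (the for-cause on #19 doesn't count).
Respondent peremptories used: #9, #18, #6, #4, #12, #14 — 6 (for-cause on #5, #7 don't count).
Remaining: (12 − 3) + (9 − 6) = 12.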